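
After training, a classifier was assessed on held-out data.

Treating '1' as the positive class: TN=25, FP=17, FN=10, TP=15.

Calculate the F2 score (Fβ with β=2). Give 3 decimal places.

Fβ = (1+β²)·TP / ((1+β²)·TP + β²·FN + FP), with β²=4
= 5·15 / (5·15 + 4·10 + 17) = 0.568

0.568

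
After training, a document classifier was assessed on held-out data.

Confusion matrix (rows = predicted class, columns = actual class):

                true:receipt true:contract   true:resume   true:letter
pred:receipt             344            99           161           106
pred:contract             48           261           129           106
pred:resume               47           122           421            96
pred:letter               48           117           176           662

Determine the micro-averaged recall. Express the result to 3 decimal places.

0.574

Micro-averaging pools counts across classes: ΣTP=1688, ΣFP=1255, ΣFN=1255.
Micro-recall = TP/(TP+FN) on pooled counts = 0.574 (equals overall accuracy in single-label multiclass).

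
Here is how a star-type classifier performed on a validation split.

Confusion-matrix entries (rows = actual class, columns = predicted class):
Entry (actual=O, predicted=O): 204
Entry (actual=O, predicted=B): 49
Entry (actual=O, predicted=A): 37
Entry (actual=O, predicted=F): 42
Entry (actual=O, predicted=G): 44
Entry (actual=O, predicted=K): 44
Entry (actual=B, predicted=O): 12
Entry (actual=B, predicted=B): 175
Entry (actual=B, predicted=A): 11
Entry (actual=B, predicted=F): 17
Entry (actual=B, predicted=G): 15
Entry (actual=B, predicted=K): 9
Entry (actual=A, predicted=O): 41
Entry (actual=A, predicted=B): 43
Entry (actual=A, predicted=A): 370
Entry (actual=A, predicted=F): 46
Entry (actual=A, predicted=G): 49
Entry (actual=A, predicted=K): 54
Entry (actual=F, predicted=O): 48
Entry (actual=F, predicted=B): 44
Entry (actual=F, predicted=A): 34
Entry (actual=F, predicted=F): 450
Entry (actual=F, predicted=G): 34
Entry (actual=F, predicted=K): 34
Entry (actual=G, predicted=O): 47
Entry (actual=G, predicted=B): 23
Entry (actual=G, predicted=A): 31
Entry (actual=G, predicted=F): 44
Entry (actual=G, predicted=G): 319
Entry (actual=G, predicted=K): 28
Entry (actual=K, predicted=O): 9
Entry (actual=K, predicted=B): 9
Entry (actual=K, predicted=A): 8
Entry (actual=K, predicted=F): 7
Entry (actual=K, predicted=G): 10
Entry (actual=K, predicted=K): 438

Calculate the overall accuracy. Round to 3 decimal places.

0.679

Accuracy = trace / total = (204+175+370+450+319+438=1956) / 2879 = 1956/2879 = 0.679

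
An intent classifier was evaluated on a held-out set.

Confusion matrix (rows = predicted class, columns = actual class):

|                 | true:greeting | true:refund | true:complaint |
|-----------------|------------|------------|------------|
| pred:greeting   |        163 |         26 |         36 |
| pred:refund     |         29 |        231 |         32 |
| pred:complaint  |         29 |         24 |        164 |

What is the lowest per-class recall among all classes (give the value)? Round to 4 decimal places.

0.7069

Per-class recall (TP/(TP+FN)):
  greeting: TP=163, FN=29+29=58 → 163/221 = 0.73756
  refund: TP=231, FN=26+24=50 → 231/281 = 0.82206
  complaint: TP=164, FN=36+32=68 → 164/232 = 0.70690
Lowest is class 'complaint' with recall = 0.7069.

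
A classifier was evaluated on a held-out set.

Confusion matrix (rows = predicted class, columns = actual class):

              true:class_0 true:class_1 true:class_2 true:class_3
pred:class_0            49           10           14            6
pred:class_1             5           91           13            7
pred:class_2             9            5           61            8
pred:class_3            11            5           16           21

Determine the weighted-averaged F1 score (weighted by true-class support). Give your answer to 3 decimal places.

0.673

Per-class F1 score (2·TP/(2·TP+FP+FN)):
  class_0: TP=49, FP=10+14+6=30, FN=5+9+11=25 → 98/153 = 0.6405
  class_1: TP=91, FP=5+13+7=25, FN=10+5+5=20 → 182/227 = 0.8018
  class_2: TP=61, FP=9+5+8=22, FN=14+13+16=43 → 122/187 = 0.6524
  class_3: TP=21, FP=11+5+16=32, FN=6+7+8=21 → 42/95 = 0.4421
Weighted-F1 score = Σ (supportᵢ/N)·F1 scoreᵢ with N=331: (74/331)·0.6405 + (111/331)·0.8018 + (104/331)·0.6524 + (42/331)·0.4421 = 0.673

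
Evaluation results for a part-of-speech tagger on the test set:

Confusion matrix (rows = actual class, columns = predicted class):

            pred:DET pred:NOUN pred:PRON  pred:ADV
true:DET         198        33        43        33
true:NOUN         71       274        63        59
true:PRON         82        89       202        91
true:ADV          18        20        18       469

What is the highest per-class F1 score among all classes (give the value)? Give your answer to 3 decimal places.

0.797

Per-class F1 score (2·TP/(2·TP+FP+FN)):
  DET: TP=198, FP=71+82+18=171, FN=33+43+33=109 → 396/676 = 0.5858
  NOUN: TP=274, FP=33+89+20=142, FN=71+63+59=193 → 548/883 = 0.6206
  PRON: TP=202, FP=43+63+18=124, FN=82+89+91=262 → 404/790 = 0.5114
  ADV: TP=469, FP=33+59+91=183, FN=18+20+18=56 → 938/1177 = 0.7969
Highest is class 'ADV' with F1 score = 0.797.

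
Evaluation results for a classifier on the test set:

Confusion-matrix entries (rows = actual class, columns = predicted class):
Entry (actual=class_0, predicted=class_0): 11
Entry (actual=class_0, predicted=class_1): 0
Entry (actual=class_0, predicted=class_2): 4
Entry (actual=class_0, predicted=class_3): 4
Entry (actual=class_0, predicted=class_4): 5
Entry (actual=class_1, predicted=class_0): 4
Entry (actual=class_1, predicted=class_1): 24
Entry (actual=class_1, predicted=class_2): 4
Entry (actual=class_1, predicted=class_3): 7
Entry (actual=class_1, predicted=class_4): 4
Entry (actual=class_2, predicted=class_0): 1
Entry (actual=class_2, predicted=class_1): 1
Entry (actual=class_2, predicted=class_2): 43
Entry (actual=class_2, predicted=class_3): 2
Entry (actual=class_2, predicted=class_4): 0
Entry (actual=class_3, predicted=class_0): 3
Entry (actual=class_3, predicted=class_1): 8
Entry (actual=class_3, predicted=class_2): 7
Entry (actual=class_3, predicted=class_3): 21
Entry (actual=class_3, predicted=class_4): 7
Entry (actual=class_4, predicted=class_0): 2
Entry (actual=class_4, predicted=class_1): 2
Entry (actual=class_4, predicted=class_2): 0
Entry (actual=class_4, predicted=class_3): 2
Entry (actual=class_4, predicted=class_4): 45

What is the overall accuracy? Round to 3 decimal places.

0.682

Accuracy = trace / total = (11+24+43+21+45=144) / 211 = 144/211 = 0.682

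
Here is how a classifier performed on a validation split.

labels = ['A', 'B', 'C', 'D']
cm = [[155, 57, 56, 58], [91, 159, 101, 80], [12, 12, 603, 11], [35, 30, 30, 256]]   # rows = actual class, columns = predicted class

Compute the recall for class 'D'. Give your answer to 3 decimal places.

Treat 'D' as positive and all other classes as negative.
recall = TP/(TP+FN).
D: TP=256, FN=35+30+30=95 → 256/351 = 0.7293

0.729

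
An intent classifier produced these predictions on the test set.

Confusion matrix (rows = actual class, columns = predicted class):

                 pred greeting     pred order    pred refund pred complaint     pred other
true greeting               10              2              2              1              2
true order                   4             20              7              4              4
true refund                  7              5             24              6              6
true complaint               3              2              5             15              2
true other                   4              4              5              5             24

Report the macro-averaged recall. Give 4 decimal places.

Per-class recall (TP/(TP+FN)):
  greeting: TP=10, FN=2+2+1+2=7 → 10/17 = 0.58824
  order: TP=20, FN=4+7+4+4=19 → 20/39 = 0.51282
  refund: TP=24, FN=7+5+6+6=24 → 24/48 = 0.50000
  complaint: TP=15, FN=3+2+5+2=12 → 15/27 = 0.55556
  other: TP=24, FN=4+4+5+5=18 → 24/42 = 0.57143
Macro-recall = mean = (0.58824 + 0.51282 + 0.50000 + 0.55556 + 0.57143) / 5 = 0.5456

0.5456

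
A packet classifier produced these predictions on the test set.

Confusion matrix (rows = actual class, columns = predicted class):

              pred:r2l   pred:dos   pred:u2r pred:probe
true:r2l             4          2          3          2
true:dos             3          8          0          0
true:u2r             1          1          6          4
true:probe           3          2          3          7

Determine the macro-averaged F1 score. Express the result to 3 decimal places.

0.508

Per-class F1 score (2·TP/(2·TP+FP+FN)):
  r2l: TP=4, FP=3+1+3=7, FN=2+3+2=7 → 8/22 = 0.3636
  dos: TP=8, FP=2+1+2=5, FN=3+0+0=3 → 16/24 = 0.6667
  u2r: TP=6, FP=3+0+3=6, FN=1+1+4=6 → 12/24 = 0.5000
  probe: TP=7, FP=2+0+4=6, FN=3+2+3=8 → 14/28 = 0.5000
Macro-F1 score = mean = (0.3636 + 0.6667 + 0.5000 + 0.5000) / 4 = 0.508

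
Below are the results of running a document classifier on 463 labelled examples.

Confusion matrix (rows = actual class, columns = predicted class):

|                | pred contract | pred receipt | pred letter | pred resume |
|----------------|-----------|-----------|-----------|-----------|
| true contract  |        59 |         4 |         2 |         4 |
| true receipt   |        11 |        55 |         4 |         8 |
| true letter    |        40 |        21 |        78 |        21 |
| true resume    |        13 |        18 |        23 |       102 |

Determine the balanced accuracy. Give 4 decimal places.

Balanced accuracy = mean of per-class recall.
  contract: recall = 59/69 = 0.85507
  receipt: recall = 55/78 = 0.70513
  letter: recall = 78/160 = 0.48750
  resume: recall = 102/156 = 0.65385
Mean = (0.85507 + 0.70513 + 0.48750 + 0.65385) / 4 = 0.6754

0.6754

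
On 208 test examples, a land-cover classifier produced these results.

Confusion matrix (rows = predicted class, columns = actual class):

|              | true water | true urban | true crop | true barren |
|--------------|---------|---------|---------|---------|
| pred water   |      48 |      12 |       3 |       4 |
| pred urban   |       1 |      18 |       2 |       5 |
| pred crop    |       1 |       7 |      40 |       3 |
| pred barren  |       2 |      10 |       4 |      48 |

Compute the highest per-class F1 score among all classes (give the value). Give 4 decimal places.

Per-class F1 score (2·TP/(2·TP+FP+FN)):
  water: TP=48, FP=12+3+4=19, FN=1+1+2=4 → 96/119 = 0.80672
  urban: TP=18, FP=1+2+5=8, FN=12+7+10=29 → 36/73 = 0.49315
  crop: TP=40, FP=1+7+3=11, FN=3+2+4=9 → 80/100 = 0.80000
  barren: TP=48, FP=2+10+4=16, FN=4+5+3=12 → 96/124 = 0.77419
Highest is class 'water' with F1 score = 0.8067.

0.8067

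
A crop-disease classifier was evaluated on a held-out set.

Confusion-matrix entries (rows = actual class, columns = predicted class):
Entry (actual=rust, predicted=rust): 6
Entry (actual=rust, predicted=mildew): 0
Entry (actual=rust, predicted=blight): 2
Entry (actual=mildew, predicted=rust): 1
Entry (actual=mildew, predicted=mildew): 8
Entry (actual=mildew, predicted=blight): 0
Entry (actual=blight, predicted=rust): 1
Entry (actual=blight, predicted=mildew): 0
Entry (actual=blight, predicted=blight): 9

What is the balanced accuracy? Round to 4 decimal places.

Balanced accuracy = mean of per-class recall.
  rust: recall = 6/8 = 0.75000
  mildew: recall = 8/9 = 0.88889
  blight: recall = 9/10 = 0.90000
Mean = (0.75000 + 0.88889 + 0.90000) / 3 = 0.8463

0.8463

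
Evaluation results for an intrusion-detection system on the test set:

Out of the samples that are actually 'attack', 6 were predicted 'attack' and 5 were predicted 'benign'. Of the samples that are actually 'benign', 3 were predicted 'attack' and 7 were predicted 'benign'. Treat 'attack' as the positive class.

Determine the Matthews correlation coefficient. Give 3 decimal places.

MCC = (TP·TN − FP·FN) / √((TP+FP)(TP+FN)(TN+FP)(TN+FN))
Numerator = 6·7 − 3·5 = 27
Denominator = √(9·11·10·12) = √11880 = 108.9954
MCC = 27 / 108.9954 = 0.248

0.248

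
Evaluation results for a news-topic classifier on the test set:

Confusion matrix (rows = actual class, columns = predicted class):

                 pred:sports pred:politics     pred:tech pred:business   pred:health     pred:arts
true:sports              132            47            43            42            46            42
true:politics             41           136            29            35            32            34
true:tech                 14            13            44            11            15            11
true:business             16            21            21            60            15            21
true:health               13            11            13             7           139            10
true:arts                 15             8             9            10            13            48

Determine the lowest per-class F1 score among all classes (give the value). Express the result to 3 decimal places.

Per-class F1 score (2·TP/(2·TP+FP+FN)):
  sports: TP=132, FP=41+14+16+13+15=99, FN=47+43+42+46+42=220 → 264/583 = 0.4528
  politics: TP=136, FP=47+13+21+11+8=100, FN=41+29+35+32+34=171 → 272/543 = 0.5009
  tech: TP=44, FP=43+29+21+13+9=115, FN=14+13+11+15+11=64 → 88/267 = 0.3296
  business: TP=60, FP=42+35+11+7+10=105, FN=16+21+21+15+21=94 → 120/319 = 0.3762
  health: TP=139, FP=46+32+15+15+13=121, FN=13+11+13+7+10=54 → 278/453 = 0.6137
  arts: TP=48, FP=42+34+11+21+10=118, FN=15+8+9+10+13=55 → 96/269 = 0.3569
Lowest is class 'tech' with F1 score = 0.330.

0.330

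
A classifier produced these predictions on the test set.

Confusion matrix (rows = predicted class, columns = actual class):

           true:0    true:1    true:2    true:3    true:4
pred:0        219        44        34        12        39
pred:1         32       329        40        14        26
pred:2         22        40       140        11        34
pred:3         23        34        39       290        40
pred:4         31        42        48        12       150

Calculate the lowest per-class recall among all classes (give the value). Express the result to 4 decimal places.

0.4651

Per-class recall (TP/(TP+FN)):
  0: TP=219, FN=32+22+23+31=108 → 219/327 = 0.66972
  1: TP=329, FN=44+40+34+42=160 → 329/489 = 0.67280
  2: TP=140, FN=34+40+39+48=161 → 140/301 = 0.46512
  3: TP=290, FN=12+14+11+12=49 → 290/339 = 0.85546
  4: TP=150, FN=39+26+34+40=139 → 150/289 = 0.51903
Lowest is class '2' with recall = 0.4651.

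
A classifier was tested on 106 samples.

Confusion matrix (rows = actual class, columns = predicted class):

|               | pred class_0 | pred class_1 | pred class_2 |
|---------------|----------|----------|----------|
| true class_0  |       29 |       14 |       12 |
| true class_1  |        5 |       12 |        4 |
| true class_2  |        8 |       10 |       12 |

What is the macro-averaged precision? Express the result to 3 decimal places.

Per-class precision (TP/(TP+FP)):
  class_0: TP=29, FP=5+8=13 → 29/42 = 0.6905
  class_1: TP=12, FP=14+10=24 → 12/36 = 0.3333
  class_2: TP=12, FP=12+4=16 → 12/28 = 0.4286
Macro-precision = mean = (0.6905 + 0.3333 + 0.4286) / 3 = 0.484

0.484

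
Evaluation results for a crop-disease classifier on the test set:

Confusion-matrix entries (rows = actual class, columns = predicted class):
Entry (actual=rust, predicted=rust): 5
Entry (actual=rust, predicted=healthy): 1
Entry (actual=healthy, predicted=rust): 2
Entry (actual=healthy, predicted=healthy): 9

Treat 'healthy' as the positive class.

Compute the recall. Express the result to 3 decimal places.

Recall = TP/(TP+FN) = 9/(9+2) = 9/11 = 0.818

0.818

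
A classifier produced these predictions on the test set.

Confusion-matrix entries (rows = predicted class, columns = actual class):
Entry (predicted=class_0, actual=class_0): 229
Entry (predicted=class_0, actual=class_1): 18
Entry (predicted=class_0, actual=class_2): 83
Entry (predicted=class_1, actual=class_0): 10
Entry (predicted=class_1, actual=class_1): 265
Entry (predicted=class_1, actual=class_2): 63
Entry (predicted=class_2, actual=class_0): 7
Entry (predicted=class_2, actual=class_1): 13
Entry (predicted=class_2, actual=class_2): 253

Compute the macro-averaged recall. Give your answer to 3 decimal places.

0.820

Per-class recall (TP/(TP+FN)):
  class_0: TP=229, FN=10+7=17 → 229/246 = 0.9309
  class_1: TP=265, FN=18+13=31 → 265/296 = 0.8953
  class_2: TP=253, FN=83+63=146 → 253/399 = 0.6341
Macro-recall = mean = (0.9309 + 0.8953 + 0.6341) / 3 = 0.820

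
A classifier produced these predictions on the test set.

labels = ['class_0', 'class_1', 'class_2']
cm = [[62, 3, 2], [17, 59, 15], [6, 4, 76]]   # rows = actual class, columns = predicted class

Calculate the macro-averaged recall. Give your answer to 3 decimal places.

0.819

Per-class recall (TP/(TP+FN)):
  class_0: TP=62, FN=3+2=5 → 62/67 = 0.9254
  class_1: TP=59, FN=17+15=32 → 59/91 = 0.6484
  class_2: TP=76, FN=6+4=10 → 76/86 = 0.8837
Macro-recall = mean = (0.9254 + 0.6484 + 0.8837) / 3 = 0.819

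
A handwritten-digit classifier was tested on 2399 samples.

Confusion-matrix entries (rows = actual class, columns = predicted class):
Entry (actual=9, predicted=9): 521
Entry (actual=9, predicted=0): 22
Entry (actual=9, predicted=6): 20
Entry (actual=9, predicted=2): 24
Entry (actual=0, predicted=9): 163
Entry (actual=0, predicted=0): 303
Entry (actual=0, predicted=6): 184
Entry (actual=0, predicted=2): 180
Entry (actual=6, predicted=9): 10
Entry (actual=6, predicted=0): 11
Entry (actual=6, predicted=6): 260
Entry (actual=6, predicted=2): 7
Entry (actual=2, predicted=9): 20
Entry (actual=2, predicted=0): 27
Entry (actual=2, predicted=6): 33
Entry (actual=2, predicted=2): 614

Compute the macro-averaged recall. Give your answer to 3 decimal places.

Per-class recall (TP/(TP+FN)):
  9: TP=521, FN=22+20+24=66 → 521/587 = 0.8876
  0: TP=303, FN=163+184+180=527 → 303/830 = 0.3651
  6: TP=260, FN=10+11+7=28 → 260/288 = 0.9028
  2: TP=614, FN=20+27+33=80 → 614/694 = 0.8847
Macro-recall = mean = (0.8876 + 0.3651 + 0.9028 + 0.8847) / 4 = 0.760

0.760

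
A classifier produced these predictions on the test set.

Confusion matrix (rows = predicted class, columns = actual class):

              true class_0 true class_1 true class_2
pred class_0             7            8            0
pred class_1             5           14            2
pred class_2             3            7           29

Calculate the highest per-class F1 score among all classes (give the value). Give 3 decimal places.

Per-class F1 score (2·TP/(2·TP+FP+FN)):
  class_0: TP=7, FP=8+0=8, FN=5+3=8 → 14/30 = 0.4667
  class_1: TP=14, FP=5+2=7, FN=8+7=15 → 28/50 = 0.5600
  class_2: TP=29, FP=3+7=10, FN=0+2=2 → 58/70 = 0.8286
Highest is class 'class_2' with F1 score = 0.829.

0.829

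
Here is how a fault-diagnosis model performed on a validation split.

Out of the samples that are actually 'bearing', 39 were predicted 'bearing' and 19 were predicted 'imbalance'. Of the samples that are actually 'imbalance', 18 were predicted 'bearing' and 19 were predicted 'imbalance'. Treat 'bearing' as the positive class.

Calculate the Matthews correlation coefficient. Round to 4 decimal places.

MCC = (TP·TN − FP·FN) / √((TP+FP)(TP+FN)(TN+FP)(TN+FN))
Numerator = 39·19 − 18·19 = 399
Denominator = √(57·58·37·38) = √4648236 = 2155.9768
MCC = 399 / 2155.9768 = 0.1851

0.1851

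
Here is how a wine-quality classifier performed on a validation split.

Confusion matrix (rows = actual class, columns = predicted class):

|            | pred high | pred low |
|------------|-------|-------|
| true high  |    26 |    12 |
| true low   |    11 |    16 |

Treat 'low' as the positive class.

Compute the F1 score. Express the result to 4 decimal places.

Precision = TP/(TP+FP) = 16/28 = 0.5714
Recall = TP/(TP+FN) = 16/27 = 0.5926
F1 = 2·TP/(2·TP+FP+FN) = 32/55 = 0.5818

0.5818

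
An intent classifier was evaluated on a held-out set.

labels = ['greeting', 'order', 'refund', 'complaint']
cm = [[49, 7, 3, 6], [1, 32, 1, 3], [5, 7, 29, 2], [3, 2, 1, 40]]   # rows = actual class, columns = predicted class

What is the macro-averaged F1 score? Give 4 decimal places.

Per-class F1 score (2·TP/(2·TP+FP+FN)):
  greeting: TP=49, FP=1+5+3=9, FN=7+3+6=16 → 98/123 = 0.79675
  order: TP=32, FP=7+7+2=16, FN=1+1+3=5 → 64/85 = 0.75294
  refund: TP=29, FP=3+1+1=5, FN=5+7+2=14 → 58/77 = 0.75325
  complaint: TP=40, FP=6+3+2=11, FN=3+2+1=6 → 80/97 = 0.82474
Macro-F1 score = mean = (0.79675 + 0.75294 + 0.75325 + 0.82474) / 4 = 0.7819

0.7819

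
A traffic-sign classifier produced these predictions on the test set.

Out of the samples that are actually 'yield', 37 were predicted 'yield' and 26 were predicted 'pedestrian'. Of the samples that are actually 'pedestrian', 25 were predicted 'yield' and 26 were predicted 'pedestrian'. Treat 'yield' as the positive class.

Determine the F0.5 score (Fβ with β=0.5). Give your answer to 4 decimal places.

Fβ = (1+β²)·TP / ((1+β²)·TP + β²·FN + FP), with β²=1/4
= 1.25·37 / (1.25·37 + 0.25·26 + 25) = 0.5949

0.5949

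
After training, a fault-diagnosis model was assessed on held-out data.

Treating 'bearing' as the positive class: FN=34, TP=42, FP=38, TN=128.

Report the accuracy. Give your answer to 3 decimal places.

Accuracy = (TP+TN)/N = (42+128)/242 = 0.702

0.702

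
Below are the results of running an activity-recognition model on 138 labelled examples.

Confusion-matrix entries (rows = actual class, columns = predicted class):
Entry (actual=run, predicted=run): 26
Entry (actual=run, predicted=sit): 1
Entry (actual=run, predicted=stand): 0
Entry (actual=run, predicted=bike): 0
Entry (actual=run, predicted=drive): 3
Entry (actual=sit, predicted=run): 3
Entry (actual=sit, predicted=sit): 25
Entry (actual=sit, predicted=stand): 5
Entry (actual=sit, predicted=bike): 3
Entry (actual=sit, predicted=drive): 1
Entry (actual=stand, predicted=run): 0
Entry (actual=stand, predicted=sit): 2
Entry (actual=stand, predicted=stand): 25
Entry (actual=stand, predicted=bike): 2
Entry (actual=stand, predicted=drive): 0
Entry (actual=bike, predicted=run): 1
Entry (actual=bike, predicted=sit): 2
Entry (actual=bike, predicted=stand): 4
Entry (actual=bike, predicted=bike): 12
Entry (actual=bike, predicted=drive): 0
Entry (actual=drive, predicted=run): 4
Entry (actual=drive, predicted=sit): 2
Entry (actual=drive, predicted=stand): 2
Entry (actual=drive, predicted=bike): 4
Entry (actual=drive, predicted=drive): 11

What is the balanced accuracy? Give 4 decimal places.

0.7029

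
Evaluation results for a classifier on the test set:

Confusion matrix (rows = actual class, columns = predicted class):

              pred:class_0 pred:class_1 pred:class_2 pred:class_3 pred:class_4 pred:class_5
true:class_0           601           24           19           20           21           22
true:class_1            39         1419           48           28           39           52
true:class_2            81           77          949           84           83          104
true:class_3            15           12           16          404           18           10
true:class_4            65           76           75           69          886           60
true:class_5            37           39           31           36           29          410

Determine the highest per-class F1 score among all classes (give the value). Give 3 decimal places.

0.867

Per-class F1 score (2·TP/(2·TP+FP+FN)):
  class_0: TP=601, FP=39+81+15+65+37=237, FN=24+19+20+21+22=106 → 1202/1545 = 0.7780
  class_1: TP=1419, FP=24+77+12+76+39=228, FN=39+48+28+39+52=206 → 2838/3272 = 0.8674
  class_2: TP=949, FP=19+48+16+75+31=189, FN=81+77+84+83+104=429 → 1898/2516 = 0.7544
  class_3: TP=404, FP=20+28+84+69+36=237, FN=15+12+16+18+10=71 → 808/1116 = 0.7240
  class_4: TP=886, FP=21+39+83+18+29=190, FN=65+76+75+69+60=345 → 1772/2307 = 0.7681
  class_5: TP=410, FP=22+52+104+10+60=248, FN=37+39+31+36+29=172 → 820/1240 = 0.6613
Highest is class 'class_1' with F1 score = 0.867.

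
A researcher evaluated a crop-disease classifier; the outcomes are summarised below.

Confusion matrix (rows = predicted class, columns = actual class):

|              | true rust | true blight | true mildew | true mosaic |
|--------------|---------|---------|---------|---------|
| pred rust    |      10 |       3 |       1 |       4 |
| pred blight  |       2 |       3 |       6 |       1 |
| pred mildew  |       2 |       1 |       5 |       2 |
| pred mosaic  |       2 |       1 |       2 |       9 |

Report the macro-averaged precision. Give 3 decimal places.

0.487

Per-class precision (TP/(TP+FP)):
  rust: TP=10, FP=3+1+4=8 → 10/18 = 0.5556
  blight: TP=3, FP=2+6+1=9 → 3/12 = 0.2500
  mildew: TP=5, FP=2+1+2=5 → 5/10 = 0.5000
  mosaic: TP=9, FP=2+1+2=5 → 9/14 = 0.6429
Macro-precision = mean = (0.5556 + 0.2500 + 0.5000 + 0.6429) / 4 = 0.487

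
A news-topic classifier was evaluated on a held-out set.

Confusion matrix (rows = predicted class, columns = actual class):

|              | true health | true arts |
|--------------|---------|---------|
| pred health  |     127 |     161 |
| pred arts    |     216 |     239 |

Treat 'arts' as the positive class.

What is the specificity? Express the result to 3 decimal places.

Specificity = TN/(TN+FP) = 127/(127+216) = 0.370

0.370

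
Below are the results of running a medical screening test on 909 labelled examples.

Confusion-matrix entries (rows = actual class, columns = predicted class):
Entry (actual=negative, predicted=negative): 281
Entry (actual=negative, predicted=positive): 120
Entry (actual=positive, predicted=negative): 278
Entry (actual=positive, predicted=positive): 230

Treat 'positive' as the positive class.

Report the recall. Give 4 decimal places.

Recall = TP/(TP+FN) = 230/(230+278) = 230/508 = 0.4528

0.4528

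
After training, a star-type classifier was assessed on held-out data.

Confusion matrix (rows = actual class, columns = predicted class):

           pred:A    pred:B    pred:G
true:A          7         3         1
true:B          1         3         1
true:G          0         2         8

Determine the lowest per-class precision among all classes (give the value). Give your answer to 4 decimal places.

0.3750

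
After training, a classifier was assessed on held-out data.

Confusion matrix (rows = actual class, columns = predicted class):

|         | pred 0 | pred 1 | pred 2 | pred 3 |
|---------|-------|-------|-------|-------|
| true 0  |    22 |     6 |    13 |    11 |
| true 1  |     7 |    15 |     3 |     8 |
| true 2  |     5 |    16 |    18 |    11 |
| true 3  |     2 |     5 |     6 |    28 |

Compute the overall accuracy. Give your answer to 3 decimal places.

Accuracy = trace / total = (22+15+18+28=83) / 176 = 83/176 = 0.472

0.472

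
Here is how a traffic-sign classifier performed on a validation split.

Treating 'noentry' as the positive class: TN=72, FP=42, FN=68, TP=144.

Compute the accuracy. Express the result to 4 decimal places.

0.6626

Accuracy = (TP+TN)/N = (144+72)/326 = 0.6626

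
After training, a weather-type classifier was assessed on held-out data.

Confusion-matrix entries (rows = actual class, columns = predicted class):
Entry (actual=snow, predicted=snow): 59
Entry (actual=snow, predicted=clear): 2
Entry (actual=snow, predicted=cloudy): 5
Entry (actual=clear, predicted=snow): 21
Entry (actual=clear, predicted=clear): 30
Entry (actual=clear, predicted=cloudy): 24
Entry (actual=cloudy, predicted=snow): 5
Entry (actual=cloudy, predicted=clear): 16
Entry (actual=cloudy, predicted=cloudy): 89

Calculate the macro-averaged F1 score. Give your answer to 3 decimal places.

Per-class F1 score (2·TP/(2·TP+FP+FN)):
  snow: TP=59, FP=21+5=26, FN=2+5=7 → 118/151 = 0.7815
  clear: TP=30, FP=2+16=18, FN=21+24=45 → 60/123 = 0.4878
  cloudy: TP=89, FP=5+24=29, FN=5+16=21 → 178/228 = 0.7807
Macro-F1 score = mean = (0.7815 + 0.4878 + 0.7807) / 3 = 0.683

0.683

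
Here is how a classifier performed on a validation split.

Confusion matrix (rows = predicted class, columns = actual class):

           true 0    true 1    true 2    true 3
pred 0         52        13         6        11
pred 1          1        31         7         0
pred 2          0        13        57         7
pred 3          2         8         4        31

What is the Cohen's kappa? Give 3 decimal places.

Observed agreement pₒ = trace/N = 171/243 = 0.7037
Expected agreement pₑ = Σ (rowᵢ·colᵢ)/N² = (55·82 + 65·39 + 74·77 + 49·45)/243² = 0.2531
κ = (pₒ − pₑ)/(1 − pₑ) = (0.7037 − 0.2531)/(1 − 0.2531) = 0.603

0.603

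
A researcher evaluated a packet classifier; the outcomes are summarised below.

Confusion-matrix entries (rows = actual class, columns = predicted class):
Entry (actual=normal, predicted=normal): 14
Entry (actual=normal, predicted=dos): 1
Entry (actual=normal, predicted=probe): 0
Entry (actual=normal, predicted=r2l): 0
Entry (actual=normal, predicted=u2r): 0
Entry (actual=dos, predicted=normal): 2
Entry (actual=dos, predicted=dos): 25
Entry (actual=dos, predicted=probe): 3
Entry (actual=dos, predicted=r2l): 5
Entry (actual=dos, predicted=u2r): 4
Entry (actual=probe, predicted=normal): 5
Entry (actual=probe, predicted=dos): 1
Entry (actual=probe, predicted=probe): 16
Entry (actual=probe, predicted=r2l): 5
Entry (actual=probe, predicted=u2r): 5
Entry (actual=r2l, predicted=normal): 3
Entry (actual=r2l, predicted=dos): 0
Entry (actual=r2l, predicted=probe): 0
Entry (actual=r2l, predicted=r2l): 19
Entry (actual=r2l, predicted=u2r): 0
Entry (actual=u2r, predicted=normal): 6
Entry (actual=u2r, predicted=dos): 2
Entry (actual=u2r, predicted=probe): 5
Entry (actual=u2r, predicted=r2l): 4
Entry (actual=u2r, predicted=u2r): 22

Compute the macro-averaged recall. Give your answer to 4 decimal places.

0.7004

Per-class recall (TP/(TP+FN)):
  normal: TP=14, FN=1+0+0+0=1 → 14/15 = 0.93333
  dos: TP=25, FN=2+3+5+4=14 → 25/39 = 0.64103
  probe: TP=16, FN=5+1+5+5=16 → 16/32 = 0.50000
  r2l: TP=19, FN=3+0+0+0=3 → 19/22 = 0.86364
  u2r: TP=22, FN=6+2+5+4=17 → 22/39 = 0.56410
Macro-recall = mean = (0.93333 + 0.64103 + 0.50000 + 0.86364 + 0.56410) / 5 = 0.7004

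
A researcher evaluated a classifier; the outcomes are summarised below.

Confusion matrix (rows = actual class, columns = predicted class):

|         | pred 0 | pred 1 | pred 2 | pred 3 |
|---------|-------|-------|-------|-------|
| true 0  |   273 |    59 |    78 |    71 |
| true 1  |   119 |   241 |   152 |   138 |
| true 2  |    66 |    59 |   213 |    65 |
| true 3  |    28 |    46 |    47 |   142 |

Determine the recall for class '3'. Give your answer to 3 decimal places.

0.540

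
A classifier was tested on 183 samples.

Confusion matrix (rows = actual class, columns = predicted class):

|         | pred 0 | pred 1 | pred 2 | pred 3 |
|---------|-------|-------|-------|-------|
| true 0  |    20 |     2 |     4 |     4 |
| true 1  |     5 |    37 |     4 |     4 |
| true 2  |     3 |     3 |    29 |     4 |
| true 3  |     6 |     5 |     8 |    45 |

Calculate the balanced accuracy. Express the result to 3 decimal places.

0.713

Balanced accuracy = mean of per-class recall.
  0: recall = 20/30 = 0.6667
  1: recall = 37/50 = 0.7400
  2: recall = 29/39 = 0.7436
  3: recall = 45/64 = 0.7031
Mean = (0.6667 + 0.7400 + 0.7436 + 0.7031) / 4 = 0.713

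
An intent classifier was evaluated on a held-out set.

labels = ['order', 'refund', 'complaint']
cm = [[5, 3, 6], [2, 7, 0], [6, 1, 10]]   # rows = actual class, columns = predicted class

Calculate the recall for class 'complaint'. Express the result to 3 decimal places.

One-vs-rest for 'complaint': TP = diagonal; FP = other classes predicted 'complaint'; FN = 'complaint' predicted as other.
recall = TP/(TP+FN).
complaint: TP=10, FN=6+1=7 → 10/17 = 0.5882

0.588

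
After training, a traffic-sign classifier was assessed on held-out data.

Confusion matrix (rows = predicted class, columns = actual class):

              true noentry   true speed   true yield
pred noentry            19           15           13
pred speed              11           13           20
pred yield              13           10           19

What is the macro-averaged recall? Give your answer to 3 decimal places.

Per-class recall (TP/(TP+FN)):
  noentry: TP=19, FN=11+13=24 → 19/43 = 0.4419
  speed: TP=13, FN=15+10=25 → 13/38 = 0.3421
  yield: TP=19, FN=13+20=33 → 19/52 = 0.3654
Macro-recall = mean = (0.4419 + 0.3421 + 0.3654) / 3 = 0.383

0.383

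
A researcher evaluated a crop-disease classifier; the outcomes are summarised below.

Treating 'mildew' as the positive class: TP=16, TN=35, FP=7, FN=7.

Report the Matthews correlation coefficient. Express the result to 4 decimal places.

0.5290

MCC = (TP·TN − FP·FN) / √((TP+FP)(TP+FN)(TN+FP)(TN+FN))
Numerator = 16·35 − 7·7 = 511
Denominator = √(23·23·42·42) = √933156 = 966.0000
MCC = 511 / 966.0000 = 0.5290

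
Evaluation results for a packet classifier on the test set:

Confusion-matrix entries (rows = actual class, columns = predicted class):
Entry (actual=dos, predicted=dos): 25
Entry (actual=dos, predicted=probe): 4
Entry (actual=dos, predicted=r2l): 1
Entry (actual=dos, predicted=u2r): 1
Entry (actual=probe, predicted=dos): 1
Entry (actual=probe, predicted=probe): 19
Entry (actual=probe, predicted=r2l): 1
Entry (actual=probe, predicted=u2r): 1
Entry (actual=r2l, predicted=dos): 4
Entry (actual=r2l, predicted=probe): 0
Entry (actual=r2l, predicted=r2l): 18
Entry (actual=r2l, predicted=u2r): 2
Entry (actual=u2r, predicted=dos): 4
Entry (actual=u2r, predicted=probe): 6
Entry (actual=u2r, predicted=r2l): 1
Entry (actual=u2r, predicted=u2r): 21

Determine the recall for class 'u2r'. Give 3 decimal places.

Take TP from the diagonal, FP from the rest of the 'u2r' prediction marginal, FN from the rest of the 'u2r' actual marginal.
recall = TP/(TP+FN).
u2r: TP=21, FN=4+6+1=11 → 21/32 = 0.6563

0.656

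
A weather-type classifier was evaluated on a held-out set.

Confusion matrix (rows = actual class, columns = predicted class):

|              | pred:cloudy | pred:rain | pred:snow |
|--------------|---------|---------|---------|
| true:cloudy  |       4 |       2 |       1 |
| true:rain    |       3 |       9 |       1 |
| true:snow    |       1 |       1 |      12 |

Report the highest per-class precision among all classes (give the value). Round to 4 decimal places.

0.8571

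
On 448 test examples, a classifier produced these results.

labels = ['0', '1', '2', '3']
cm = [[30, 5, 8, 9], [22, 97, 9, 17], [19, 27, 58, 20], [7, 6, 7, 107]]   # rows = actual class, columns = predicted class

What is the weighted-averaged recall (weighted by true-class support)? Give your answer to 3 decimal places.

0.652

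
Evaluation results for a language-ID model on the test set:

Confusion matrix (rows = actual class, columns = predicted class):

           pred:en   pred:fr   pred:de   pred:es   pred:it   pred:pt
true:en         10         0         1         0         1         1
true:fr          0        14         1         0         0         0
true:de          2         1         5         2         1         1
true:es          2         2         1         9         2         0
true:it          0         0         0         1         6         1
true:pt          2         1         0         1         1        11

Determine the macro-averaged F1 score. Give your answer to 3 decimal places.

Per-class F1 score (2·TP/(2·TP+FP+FN)):
  en: TP=10, FP=0+2+2+0+2=6, FN=0+1+0+1+1=3 → 20/29 = 0.6897
  fr: TP=14, FP=0+1+2+0+1=4, FN=0+1+0+0+0=1 → 28/33 = 0.8485
  de: TP=5, FP=1+1+1+0+0=3, FN=2+1+2+1+1=7 → 10/20 = 0.5000
  es: TP=9, FP=0+0+2+1+1=4, FN=2+2+1+2+0=7 → 18/29 = 0.6207
  it: TP=6, FP=1+0+1+2+1=5, FN=0+0+0+1+1=2 → 12/19 = 0.6316
  pt: TP=11, FP=1+0+1+0+1=3, FN=2+1+0+1+1=5 → 22/30 = 0.7333
Macro-F1 score = mean = (0.6897 + 0.8485 + 0.5000 + 0.6207 + 0.6316 + 0.7333) / 6 = 0.671

0.671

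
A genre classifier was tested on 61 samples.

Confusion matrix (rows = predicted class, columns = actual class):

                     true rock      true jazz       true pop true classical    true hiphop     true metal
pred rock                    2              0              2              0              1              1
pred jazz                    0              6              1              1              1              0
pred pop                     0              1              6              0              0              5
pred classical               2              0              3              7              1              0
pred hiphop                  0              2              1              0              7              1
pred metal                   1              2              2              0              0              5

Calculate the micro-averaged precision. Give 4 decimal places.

0.5410

Micro-averaging pools counts across classes: ΣTP=33, ΣFP=28, ΣFN=28.
Micro-precision = TP/(TP+FP) on pooled counts = 0.5410 (equals overall accuracy in single-label multiclass).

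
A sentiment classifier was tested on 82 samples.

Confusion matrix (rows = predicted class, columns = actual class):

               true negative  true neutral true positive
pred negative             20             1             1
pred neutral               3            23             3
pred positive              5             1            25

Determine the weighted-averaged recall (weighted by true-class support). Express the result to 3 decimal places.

Per-class recall (TP/(TP+FN)):
  negative: TP=20, FN=3+5=8 → 20/28 = 0.7143
  neutral: TP=23, FN=1+1=2 → 23/25 = 0.9200
  positive: TP=25, FN=1+3=4 → 25/29 = 0.8621
Weighted-recall = Σ (supportᵢ/N)·recallᵢ with N=82: (28/82)·0.7143 + (25/82)·0.9200 + (29/82)·0.8621 = 0.829

0.829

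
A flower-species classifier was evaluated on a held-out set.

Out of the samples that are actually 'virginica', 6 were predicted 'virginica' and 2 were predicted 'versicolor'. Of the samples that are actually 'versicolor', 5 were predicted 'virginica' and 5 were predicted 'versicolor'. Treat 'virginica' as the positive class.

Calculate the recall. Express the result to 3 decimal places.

0.750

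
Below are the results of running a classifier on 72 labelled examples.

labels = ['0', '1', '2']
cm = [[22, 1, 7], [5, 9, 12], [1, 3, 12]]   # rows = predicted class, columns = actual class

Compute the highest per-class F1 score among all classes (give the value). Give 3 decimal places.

Per-class F1 score (2·TP/(2·TP+FP+FN)):
  0: TP=22, FP=1+7=8, FN=5+1=6 → 44/58 = 0.7586
  1: TP=9, FP=5+12=17, FN=1+3=4 → 18/39 = 0.4615
  2: TP=12, FP=1+3=4, FN=7+12=19 → 24/47 = 0.5106
Highest is class '0' with F1 score = 0.759.

0.759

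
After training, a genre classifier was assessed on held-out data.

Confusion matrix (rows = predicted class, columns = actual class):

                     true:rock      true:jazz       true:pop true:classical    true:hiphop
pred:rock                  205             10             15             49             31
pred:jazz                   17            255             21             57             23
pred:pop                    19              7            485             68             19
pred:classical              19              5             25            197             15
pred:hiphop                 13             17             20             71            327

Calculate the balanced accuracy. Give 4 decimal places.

0.7418

Balanced accuracy = mean of per-class recall.
  rock: recall = 205/273 = 0.75092
  jazz: recall = 255/294 = 0.86735
  pop: recall = 485/566 = 0.85689
  classical: recall = 197/442 = 0.44570
  hiphop: recall = 327/415 = 0.78795
Mean = (0.75092 + 0.86735 + 0.85689 + 0.44570 + 0.78795) / 5 = 0.7418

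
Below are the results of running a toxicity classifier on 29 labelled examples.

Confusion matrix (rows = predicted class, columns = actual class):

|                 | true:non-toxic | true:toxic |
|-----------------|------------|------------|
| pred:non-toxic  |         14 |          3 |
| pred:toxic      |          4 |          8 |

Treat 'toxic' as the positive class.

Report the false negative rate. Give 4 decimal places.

FNR = FN/(FN+TP) = 3/(3+8) = 0.2727

0.2727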